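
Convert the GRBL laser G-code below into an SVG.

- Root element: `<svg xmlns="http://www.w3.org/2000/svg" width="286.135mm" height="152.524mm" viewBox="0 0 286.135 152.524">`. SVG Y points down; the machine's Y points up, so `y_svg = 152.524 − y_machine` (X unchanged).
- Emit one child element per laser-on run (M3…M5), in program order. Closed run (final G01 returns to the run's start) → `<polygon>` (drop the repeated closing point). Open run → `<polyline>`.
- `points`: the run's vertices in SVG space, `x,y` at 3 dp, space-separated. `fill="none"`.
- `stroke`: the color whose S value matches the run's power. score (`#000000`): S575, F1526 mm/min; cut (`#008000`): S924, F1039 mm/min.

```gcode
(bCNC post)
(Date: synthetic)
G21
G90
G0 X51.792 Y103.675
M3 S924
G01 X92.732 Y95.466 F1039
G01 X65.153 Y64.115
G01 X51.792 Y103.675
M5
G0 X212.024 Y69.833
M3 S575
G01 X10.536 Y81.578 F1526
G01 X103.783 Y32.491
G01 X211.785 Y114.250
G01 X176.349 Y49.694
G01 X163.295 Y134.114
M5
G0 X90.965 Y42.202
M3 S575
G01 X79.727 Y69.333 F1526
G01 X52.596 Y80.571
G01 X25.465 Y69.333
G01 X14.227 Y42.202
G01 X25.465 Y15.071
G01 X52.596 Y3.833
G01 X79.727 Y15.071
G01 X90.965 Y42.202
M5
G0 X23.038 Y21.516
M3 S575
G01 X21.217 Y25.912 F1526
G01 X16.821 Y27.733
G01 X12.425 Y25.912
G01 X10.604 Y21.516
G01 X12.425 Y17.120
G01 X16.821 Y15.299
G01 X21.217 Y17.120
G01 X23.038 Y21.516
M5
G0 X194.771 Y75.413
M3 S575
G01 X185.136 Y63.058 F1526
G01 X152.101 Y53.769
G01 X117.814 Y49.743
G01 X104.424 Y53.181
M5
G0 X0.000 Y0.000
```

y_svg = 152.524 − y_m.

[1] S924→`#008000` (cut); closed run; points: 51.792,48.849 92.732,57.058 65.153,88.409

[2] S575→`#000000` (score); open run; points: 212.024,82.691 10.536,70.946 103.783,120.033 211.785,38.274 176.349,102.830 163.295,18.410

[3] S575→`#000000` (score); closed run; points: 90.965,110.322 79.727,83.191 52.596,71.953 25.465,83.191 14.227,110.322 25.465,137.453 52.596,148.691 79.727,137.453

[4] S575→`#000000` (score); closed run; points: 23.038,131.008 21.217,126.612 16.821,124.791 12.425,126.612 10.604,131.008 12.425,135.404 16.821,137.225 21.217,135.404

[5] S575→`#000000` (score); open run; points: 194.771,77.111 185.136,89.466 152.101,98.755 117.814,102.781 104.424,99.343

<svg xmlns="http://www.w3.org/2000/svg" width="286.135mm" height="152.524mm" viewBox="0 0 286.135 152.524">
  <polygon points="51.792,48.849 92.732,57.058 65.153,88.409" fill="none" stroke="#008000"/>
  <polyline points="212.024,82.691 10.536,70.946 103.783,120.033 211.785,38.274 176.349,102.830 163.295,18.410" fill="none" stroke="#000000"/>
  <polygon points="90.965,110.322 79.727,83.191 52.596,71.953 25.465,83.191 14.227,110.322 25.465,137.453 52.596,148.691 79.727,137.453" fill="none" stroke="#000000"/>
  <polygon points="23.038,131.008 21.217,126.612 16.821,124.791 12.425,126.612 10.604,131.008 12.425,135.404 16.821,137.225 21.217,135.404" fill="none" stroke="#000000"/>
  <polyline points="194.771,77.111 185.136,89.466 152.101,98.755 117.814,102.781 104.424,99.343" fill="none" stroke="#000000"/>
</svg>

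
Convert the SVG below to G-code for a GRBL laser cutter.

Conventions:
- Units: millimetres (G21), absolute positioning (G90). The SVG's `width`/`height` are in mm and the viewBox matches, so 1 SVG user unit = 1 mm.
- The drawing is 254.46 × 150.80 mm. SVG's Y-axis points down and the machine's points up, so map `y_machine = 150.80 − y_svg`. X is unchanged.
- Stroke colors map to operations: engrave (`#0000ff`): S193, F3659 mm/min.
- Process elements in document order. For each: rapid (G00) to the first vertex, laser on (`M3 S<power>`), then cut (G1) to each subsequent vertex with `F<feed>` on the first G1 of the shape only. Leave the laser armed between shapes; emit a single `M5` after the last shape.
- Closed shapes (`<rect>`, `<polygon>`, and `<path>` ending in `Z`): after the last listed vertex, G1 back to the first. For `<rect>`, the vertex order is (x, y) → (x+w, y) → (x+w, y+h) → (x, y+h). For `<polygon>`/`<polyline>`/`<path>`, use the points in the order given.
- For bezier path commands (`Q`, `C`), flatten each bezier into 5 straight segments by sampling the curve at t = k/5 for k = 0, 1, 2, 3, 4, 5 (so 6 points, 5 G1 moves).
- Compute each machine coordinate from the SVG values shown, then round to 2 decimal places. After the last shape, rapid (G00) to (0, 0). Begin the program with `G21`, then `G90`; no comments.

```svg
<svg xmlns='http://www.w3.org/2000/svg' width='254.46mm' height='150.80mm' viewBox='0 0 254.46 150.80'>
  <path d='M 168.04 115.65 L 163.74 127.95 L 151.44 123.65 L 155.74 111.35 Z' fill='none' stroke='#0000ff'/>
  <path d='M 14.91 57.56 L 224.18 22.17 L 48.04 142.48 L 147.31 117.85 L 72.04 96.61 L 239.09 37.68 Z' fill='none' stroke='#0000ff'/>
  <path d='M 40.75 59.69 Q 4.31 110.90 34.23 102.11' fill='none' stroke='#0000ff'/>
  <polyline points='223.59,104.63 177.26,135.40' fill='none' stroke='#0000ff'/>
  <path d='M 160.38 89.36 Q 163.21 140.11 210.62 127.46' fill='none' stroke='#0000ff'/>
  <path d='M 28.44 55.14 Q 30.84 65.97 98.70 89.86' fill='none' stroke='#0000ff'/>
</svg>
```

Since the viewBox matches the mm dimensions, user units are millimetres directly. The only transform is the Y-flip y_m = 150.80 − y_svg.

Shape 1 is a regular polygon drawn with `<path>`. Its stroke #0000ff means engrave at S193, F3659. After flipping Y the toolpath is (168.04,35.15) → (163.74,22.85) → (151.44,27.15) → (155.74,39.45) → (168.04,35.15), returning to the start.

Shape 2 is a closed polygon drawn with `<path>`. Its stroke #0000ff means engrave at S193, F3659. After flipping Y the toolpath is (14.91,93.24) → (224.18,128.63) → (48.04,8.32) → (147.31,32.95) → (72.04,54.19) → (239.09,113.12) → (14.91,93.24), returning to the start.

Shape 3 is a quadratic bezier drawn with `<path>`. Its stroke #0000ff means engrave at S193, F3659. After flipping Y the toolpath is (40.75,91.11) → (28.83,73.03) → (22.22,59.74) → (20.91,51.26) → (24.92,47.57) → (34.23,48.69).

Shape 4 is a line segment drawn with `<polyline>`. Its stroke #0000ff means engrave at S193, F3659. After flipping Y the toolpath is (223.59,46.17) → (177.26,15.40).

Shape 5 is a quadratic bezier drawn with `<path>`. Its stroke #0000ff means engrave at S193, F3659. After flipping Y the toolpath is (160.38,61.44) → (163.30,43.68) → (169.78,30.98) → (179.82,23.36) → (193.44,20.82) → (210.62,23.34).

Shape 6 is a quadratic bezier drawn with `<path>`. Its stroke #0000ff means engrave at S193, F3659. After flipping Y the toolpath is (28.44,95.66) → (32.02,90.81) → (40.83,84.91) → (54.89,77.96) → (74.17,69.97) → (98.70,60.94).

G21
G90
G00 X168.04 Y35.15
M3 S193
G1 X163.74 Y22.85 F3659
G1 X151.44 Y27.15
G1 X155.74 Y39.45
G1 X168.04 Y35.15
G00 X14.91 Y93.24
M3 S193
G1 X224.18 Y128.63 F3659
G1 X48.04 Y8.32
G1 X147.31 Y32.95
G1 X72.04 Y54.19
G1 X239.09 Y113.12
G1 X14.91 Y93.24
G00 X40.75 Y91.11
M3 S193
G1 X28.83 Y73.03 F3659
G1 X22.22 Y59.74
G1 X20.91 Y51.26
G1 X24.92 Y47.57
G1 X34.23 Y48.69
G00 X223.59 Y46.17
M3 S193
G1 X177.26 Y15.40 F3659
G00 X160.38 Y61.44
M3 S193
G1 X163.30 Y43.68 F3659
G1 X169.78 Y30.98
G1 X179.82 Y23.36
G1 X193.44 Y20.82
G1 X210.62 Y23.34
G00 X28.44 Y95.66
M3 S193
G1 X32.02 Y90.81 F3659
G1 X40.83 Y84.91
G1 X54.89 Y77.96
G1 X74.17 Y69.97
G1 X98.70 Y60.94
M5
G00 X0.00 Y0.00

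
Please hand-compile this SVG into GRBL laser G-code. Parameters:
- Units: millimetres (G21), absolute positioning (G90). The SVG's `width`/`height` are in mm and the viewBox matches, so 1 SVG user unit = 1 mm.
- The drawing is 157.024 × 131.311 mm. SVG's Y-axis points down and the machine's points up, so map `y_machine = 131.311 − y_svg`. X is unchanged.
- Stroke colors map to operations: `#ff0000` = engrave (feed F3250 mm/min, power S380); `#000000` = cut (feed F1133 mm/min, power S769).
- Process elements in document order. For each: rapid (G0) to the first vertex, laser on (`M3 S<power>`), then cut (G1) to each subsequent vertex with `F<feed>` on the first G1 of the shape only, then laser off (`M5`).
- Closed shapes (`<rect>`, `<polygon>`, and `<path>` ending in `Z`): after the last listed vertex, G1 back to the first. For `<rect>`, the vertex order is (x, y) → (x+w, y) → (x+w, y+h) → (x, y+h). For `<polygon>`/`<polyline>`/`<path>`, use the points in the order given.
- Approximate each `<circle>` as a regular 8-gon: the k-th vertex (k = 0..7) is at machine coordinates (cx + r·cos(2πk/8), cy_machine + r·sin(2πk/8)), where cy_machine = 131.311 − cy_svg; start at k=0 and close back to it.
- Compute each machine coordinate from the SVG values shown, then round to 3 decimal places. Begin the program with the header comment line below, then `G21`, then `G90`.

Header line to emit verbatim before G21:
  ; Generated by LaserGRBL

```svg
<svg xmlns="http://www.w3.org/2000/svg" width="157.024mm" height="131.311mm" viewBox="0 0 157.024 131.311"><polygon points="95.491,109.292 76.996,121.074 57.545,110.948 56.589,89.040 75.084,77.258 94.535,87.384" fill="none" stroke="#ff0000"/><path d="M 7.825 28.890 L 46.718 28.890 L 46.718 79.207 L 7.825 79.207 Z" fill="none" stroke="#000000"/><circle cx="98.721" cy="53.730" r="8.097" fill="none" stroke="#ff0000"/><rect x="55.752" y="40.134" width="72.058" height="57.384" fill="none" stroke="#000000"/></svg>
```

; Generated by LaserGRBL
G21
G90
G0 X95.491 Y22.019
M3 S380
G1 X76.996 Y10.237 F3250
G1 X57.545 Y20.363
G1 X56.589 Y42.271
G1 X75.084 Y54.053
G1 X94.535 Y43.927
G1 X95.491 Y22.019
M5
G0 X7.825 Y102.421
M3 S769
G1 X46.718 Y102.421 F1133
G1 X46.718 Y52.104
G1 X7.825 Y52.104
G1 X7.825 Y102.421
M5
G0 X106.818 Y77.581
M3 S380
G1 X104.446 Y83.306 F3250
G1 X98.721 Y85.678
G1 X92.996 Y83.306
G1 X90.624 Y77.581
G1 X92.996 Y71.856
G1 X98.721 Y69.484
G1 X104.446 Y71.856
G1 X106.818 Y77.581
M5
G0 X55.752 Y91.177
M3 S769
G1 X127.810 Y91.177 F1133
G1 X127.810 Y33.793
G1 X55.752 Y33.793
G1 X55.752 Y91.177
M5

viewBox `0 0 157.024 131.311` with mm width/height → 1 unit = 1 mm. Flip: y_m = 131.311 − y_svg.

**Shape 1** — `<polygon>` regular polygon, stroke `#ff0000` → engrave (S380, F3250). Machine vertices: (95.491,22.019) → (76.996,10.237) → (57.545,20.363) → (56.589,42.271) → (75.084,54.053) → (94.535,43.927) → (95.491,22.019). Closed: final G1 returns to the first vertex.

**Shape 2** — `<path>` rectangle, stroke `#000000` → cut (S769, F1133). Machine vertices: (7.825,102.421) → (46.718,102.421) → (46.718,52.104) → (7.825,52.104) → (7.825,102.421). Closed: final G1 returns to the first vertex.

**Shape 3** — `<circle>` circle, stroke `#ff0000` → engrave (S380, F3250). Machine vertices: (106.818,77.581) → (104.446,83.306) → (98.721,85.678) → (92.996,83.306) → (90.624,77.581) → (92.996,71.856) → (98.721,69.484) → (104.446,71.856) → (106.818,77.581). Closed: final G1 returns to the first vertex.

**Shape 4** — `<rect>` rectangle, stroke `#000000` → cut (S769, F1133). Machine vertices: (55.752,91.177) → (127.810,91.177) → (127.810,33.793) → (55.752,33.793) → (55.752,91.177). Closed: final G1 returns to the first vertex.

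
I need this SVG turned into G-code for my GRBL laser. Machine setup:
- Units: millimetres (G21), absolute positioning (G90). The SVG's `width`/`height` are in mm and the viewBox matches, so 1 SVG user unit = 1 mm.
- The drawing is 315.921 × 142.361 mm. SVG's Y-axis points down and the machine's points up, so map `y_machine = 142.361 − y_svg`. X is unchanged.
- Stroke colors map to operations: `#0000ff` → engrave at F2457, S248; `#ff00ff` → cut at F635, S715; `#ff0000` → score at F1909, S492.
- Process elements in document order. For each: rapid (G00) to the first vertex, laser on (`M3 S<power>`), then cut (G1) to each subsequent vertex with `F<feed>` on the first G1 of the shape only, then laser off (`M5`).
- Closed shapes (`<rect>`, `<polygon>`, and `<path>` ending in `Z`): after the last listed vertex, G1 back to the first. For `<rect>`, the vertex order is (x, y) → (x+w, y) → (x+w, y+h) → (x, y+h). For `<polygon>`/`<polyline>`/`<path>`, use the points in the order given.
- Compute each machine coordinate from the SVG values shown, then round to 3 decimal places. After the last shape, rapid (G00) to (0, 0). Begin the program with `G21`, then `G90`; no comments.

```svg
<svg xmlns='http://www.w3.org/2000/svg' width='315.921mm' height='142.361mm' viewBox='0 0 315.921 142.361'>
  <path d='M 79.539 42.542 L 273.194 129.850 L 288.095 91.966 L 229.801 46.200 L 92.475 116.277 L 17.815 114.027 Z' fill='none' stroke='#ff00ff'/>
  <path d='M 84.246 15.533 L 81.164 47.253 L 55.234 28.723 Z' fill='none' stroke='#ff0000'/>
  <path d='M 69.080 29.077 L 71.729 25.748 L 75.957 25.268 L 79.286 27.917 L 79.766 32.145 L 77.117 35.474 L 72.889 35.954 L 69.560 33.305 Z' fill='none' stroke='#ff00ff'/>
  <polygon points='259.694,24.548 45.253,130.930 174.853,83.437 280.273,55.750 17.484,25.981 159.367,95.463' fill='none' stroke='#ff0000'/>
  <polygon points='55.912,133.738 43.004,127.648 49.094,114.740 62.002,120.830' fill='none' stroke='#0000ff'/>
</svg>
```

G21
G90
G00 X79.539 Y99.819
M3 S715
G1 X273.194 Y12.511 F635
G1 X288.095 Y50.395
G1 X229.801 Y96.161
G1 X92.475 Y26.084
G1 X17.815 Y28.334
G1 X79.539 Y99.819
M5
G00 X84.246 Y126.828
M3 S492
G1 X81.164 Y95.108 F1909
G1 X55.234 Y113.638
G1 X84.246 Y126.828
M5
G00 X69.080 Y113.284
M3 S715
G1 X71.729 Y116.613 F635
G1 X75.957 Y117.093
G1 X79.286 Y114.444
G1 X79.766 Y110.216
G1 X77.117 Y106.887
G1 X72.889 Y106.407
G1 X69.560 Y109.056
G1 X69.080 Y113.284
M5
G00 X259.694 Y117.813
M3 S492
G1 X45.253 Y11.431 F1909
G1 X174.853 Y58.924
G1 X280.273 Y86.611
G1 X17.484 Y116.380
G1 X159.367 Y46.898
G1 X259.694 Y117.813
M5
G00 X55.912 Y8.623
M3 S248
G1 X43.004 Y14.713 F2457
G1 X49.094 Y27.621
G1 X62.002 Y21.531
G1 X55.912 Y8.623
M5
G00 X0.000 Y0.000

viewBox `0 0 315.921 142.361` with mm width/height → 1 unit = 1 mm. Flip: y_m = 142.361 − y_svg.

**Shape 1** — `<path>` closed polygon, stroke `#ff00ff` → cut (S715, F635). Machine vertices: (79.539,99.819) → (273.194,12.511) → (288.095,50.395) → (229.801,96.161) → (92.475,26.084) → (17.815,28.334) → (79.539,99.819). Closed: final G1 returns to the first vertex.

**Shape 2** — `<path>` regular polygon, stroke `#ff0000` → score (S492, F1909). Machine vertices: (84.246,126.828) → (81.164,95.108) → (55.234,113.638) → (84.246,126.828). Closed: final G1 returns to the first vertex.

**Shape 3** — `<path>` regular polygon, stroke `#ff00ff` → cut (S715, F635). Machine vertices: (69.080,113.284) → (71.729,116.613) → (75.957,117.093) → (79.286,114.444) → (79.766,110.216) → (77.117,106.887) → (72.889,106.407) → (69.560,109.056) → (69.080,113.284). Closed: final G1 returns to the first vertex.

**Shape 4** — `<polygon>` closed polygon, stroke `#ff0000` → score (S492, F1909). Machine vertices: (259.694,117.813) → (45.253,11.431) → (174.853,58.924) → (280.273,86.611) → (17.484,116.380) → (159.367,46.898) → (259.694,117.813). Closed: final G1 returns to the first vertex.

**Shape 5** — `<polygon>` regular polygon, stroke `#0000ff` → engrave (S248, F2457). Machine vertices: (55.912,8.623) → (43.004,14.713) → (49.094,27.621) → (62.002,21.531) → (55.912,8.623). Closed: final G1 returns to the first vertex.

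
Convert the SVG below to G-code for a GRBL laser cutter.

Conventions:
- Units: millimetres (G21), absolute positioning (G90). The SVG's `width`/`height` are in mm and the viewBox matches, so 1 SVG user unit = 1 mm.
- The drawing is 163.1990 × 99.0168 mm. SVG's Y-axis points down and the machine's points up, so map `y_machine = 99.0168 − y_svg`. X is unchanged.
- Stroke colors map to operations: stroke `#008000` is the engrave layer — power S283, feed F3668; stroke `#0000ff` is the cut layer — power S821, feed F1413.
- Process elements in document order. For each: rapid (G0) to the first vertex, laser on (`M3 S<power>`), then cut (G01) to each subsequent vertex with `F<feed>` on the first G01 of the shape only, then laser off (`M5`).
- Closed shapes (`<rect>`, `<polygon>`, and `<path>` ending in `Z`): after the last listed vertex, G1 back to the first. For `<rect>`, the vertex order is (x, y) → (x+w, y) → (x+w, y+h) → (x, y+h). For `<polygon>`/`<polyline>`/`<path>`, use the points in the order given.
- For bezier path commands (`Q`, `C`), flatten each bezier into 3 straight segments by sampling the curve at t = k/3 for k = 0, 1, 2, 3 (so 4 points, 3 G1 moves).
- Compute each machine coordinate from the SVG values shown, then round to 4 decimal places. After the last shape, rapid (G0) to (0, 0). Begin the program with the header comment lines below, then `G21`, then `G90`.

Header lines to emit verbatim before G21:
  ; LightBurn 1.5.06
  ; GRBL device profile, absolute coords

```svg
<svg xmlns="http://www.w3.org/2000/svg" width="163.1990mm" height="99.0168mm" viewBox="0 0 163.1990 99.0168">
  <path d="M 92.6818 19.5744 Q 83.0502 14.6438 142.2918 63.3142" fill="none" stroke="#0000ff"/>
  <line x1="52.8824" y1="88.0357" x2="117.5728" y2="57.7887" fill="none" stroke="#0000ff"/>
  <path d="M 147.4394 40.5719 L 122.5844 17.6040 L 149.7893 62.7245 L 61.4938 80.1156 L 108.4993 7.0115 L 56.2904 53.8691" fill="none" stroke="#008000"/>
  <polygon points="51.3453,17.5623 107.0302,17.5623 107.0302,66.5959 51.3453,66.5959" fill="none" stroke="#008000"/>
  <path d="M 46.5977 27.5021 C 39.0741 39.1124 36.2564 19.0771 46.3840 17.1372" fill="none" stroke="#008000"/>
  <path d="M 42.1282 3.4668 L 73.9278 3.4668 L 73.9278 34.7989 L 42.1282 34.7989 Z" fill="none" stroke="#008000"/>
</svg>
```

Since the viewBox matches the mm dimensions, user units are millimetres directly. The only transform is the Y-flip y_m = 99.0168 − y_svg.

Shape 1 is a quadratic bezier drawn with `<path>`. Its stroke #0000ff means cut at S821, F1413. After flipping Y the toolpath is (92.6818,79.4424) → (93.9133,76.7738) → (110.4500,62.1939) → (142.2918,35.7026).

Shape 2 is a line segment drawn with `<line>`. Its stroke #0000ff means cut at S821, F1413. After flipping Y the toolpath is (52.8824,10.9811) → (117.5728,41.2281).

Shape 3 is a open polyline drawn with `<path>`. Its stroke #008000 means engrave at S283, F3668. After flipping Y the toolpath is (147.4394,58.4449) → (122.5844,81.4128) → (149.7893,36.2923) → (61.4938,18.9012) → (108.4993,92.0053) → (56.2904,45.1477).

Shape 4 is a rectangle drawn with `<polygon>`. Its stroke #008000 means engrave at S283, F3668. After flipping Y the toolpath is (51.3453,81.4545) → (107.0302,81.4545) → (107.0302,32.4209) → (51.3453,32.4209) → (51.3453,81.4545), returning to the start.

Shape 5 is a cubic bezier drawn with `<path>`. Its stroke #008000 means engrave at S283, F3668. After flipping Y the toolpath is (46.5977,71.5147) → (40.9479,68.6107) → (40.2663,75.7502) → (46.3840,81.8796).

Shape 6 is a rectangle drawn with `<path>`. Its stroke #008000 means engrave at S283, F3668. After flipping Y the toolpath is (42.1282,95.5500) → (73.9278,95.5500) → (73.9278,64.2179) → (42.1282,64.2179) → (42.1282,95.5500), returning to the start.

; LightBurn 1.5.06
; GRBL device profile, absolute coords
G21
G90
G0 X92.6818 Y79.4424
M3 S821
G01 X93.9133 Y76.7738 F1413
G01 X110.4500 Y62.1939
G01 X142.2918 Y35.7026
M5
G0 X52.8824 Y10.9811
M3 S821
G01 X117.5728 Y41.2281 F1413
M5
G0 X147.4394 Y58.4449
M3 S283
G01 X122.5844 Y81.4128 F3668
G01 X149.7893 Y36.2923
G01 X61.4938 Y18.9012
G01 X108.4993 Y92.0053
G01 X56.2904 Y45.1477
M5
G0 X51.3453 Y81.4545
M3 S283
G01 X107.0302 Y81.4545 F3668
G01 X107.0302 Y32.4209
G01 X51.3453 Y32.4209
G01 X51.3453 Y81.4545
M5
G0 X46.5977 Y71.5147
M3 S283
G01 X40.9479 Y68.6107 F3668
G01 X40.2663 Y75.7502
G01 X46.3840 Y81.8796
M5
G0 X42.1282 Y95.5500
M3 S283
G01 X73.9278 Y95.5500 F3668
G01 X73.9278 Y64.2179
G01 X42.1282 Y64.2179
G01 X42.1282 Y95.5500
M5
G0 X0.0000 Y0.0000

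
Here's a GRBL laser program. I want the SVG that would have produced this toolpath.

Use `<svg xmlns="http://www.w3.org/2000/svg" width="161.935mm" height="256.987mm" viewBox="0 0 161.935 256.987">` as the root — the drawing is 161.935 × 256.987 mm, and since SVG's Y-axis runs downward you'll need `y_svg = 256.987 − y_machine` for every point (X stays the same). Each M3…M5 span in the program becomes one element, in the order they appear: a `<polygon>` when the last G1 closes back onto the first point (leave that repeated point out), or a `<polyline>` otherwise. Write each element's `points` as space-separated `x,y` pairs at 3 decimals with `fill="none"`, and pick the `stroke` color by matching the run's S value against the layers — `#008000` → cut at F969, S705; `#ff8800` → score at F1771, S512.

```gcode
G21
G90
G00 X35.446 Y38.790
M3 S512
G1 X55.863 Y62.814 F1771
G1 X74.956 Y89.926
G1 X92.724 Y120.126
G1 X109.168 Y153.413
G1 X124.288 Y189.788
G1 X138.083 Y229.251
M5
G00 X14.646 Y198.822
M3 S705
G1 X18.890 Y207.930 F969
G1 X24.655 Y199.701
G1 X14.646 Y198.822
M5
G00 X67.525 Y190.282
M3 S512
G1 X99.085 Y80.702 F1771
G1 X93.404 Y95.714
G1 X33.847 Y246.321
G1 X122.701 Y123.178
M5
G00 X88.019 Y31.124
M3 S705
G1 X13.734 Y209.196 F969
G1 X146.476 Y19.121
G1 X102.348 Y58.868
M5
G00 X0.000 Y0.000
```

<svg xmlns="http://www.w3.org/2000/svg" width="161.935mm" height="256.987mm" viewBox="0 0 161.935 256.987">
  <polyline points="35.446,218.197 55.863,194.173 74.956,167.061 92.724,136.861 109.168,103.574 124.288,67.199 138.083,27.736" fill="none" stroke="#ff8800"/>
  <polygon points="14.646,58.165 18.890,49.057 24.655,57.286" fill="none" stroke="#008000"/>
  <polyline points="67.525,66.705 99.085,176.285 93.404,161.273 33.847,10.666 122.701,133.809" fill="none" stroke="#ff8800"/>
  <polyline points="88.019,225.863 13.734,47.791 146.476,237.866 102.348,198.119" fill="none" stroke="#008000"/>
</svg>

Machine Y-up, SVG Y-down with viewBox height 256.987, so y_svg = 256.987 − y_machine; X carries over.

Run 1: the run's S512 means `#ff8800` (score). The run is open, so emit a `<polyline>` with points (Y-flipped): 35.446,218.197 55.863,194.173 74.956,167.061 92.724,136.861 109.168,103.574 124.288,67.199 138.083,27.736.

Run 2: the run's S705 means `#008000` (cut). The run returns to its start, so emit a `<polygon>` with points (Y-flipped): 14.646,58.165 18.890,49.057 24.655,57.286.

Run 3: power S512 maps to stroke `#ff8800` (score). The run is open, so emit a `<polyline>` with points (Y-flipped): 67.525,66.705 99.085,176.285 93.404,161.273 33.847,10.666 122.701,133.809.

Run 4: the run's S705 means `#008000` (cut). The run is open, so emit a `<polyline>` with points (Y-flipped): 88.019,225.863 13.734,47.791 146.476,237.866 102.348,198.119.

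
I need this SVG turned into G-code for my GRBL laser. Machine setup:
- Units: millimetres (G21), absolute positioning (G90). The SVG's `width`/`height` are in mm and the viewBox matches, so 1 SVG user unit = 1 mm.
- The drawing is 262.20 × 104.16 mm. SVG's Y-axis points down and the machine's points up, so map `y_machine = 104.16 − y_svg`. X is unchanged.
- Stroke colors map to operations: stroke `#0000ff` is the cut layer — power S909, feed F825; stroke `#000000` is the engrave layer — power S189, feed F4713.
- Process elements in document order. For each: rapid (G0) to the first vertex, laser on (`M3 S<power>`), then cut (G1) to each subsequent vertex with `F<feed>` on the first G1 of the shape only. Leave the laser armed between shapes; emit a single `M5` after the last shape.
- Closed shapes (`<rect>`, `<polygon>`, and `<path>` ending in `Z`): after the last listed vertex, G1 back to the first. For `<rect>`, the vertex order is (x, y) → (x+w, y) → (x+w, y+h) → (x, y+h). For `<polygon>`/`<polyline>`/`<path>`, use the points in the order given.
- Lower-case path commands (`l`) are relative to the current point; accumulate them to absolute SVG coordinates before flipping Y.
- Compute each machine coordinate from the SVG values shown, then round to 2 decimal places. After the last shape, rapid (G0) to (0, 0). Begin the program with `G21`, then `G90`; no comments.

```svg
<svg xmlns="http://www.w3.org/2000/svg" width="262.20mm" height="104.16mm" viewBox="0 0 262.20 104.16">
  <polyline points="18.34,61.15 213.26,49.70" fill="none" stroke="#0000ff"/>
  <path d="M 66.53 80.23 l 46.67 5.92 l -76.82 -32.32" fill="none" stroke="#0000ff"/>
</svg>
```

Since the viewBox matches the mm dimensions, user units are millimetres directly. The only transform is the Y-flip y_m = 104.16 − y_svg.

Shape 1 is a line segment drawn with `<polyline>`. Its stroke #0000ff means cut at S909, F825. After flipping Y the toolpath is (18.34,43.01) → (213.26,54.46).

Shape 2 is a open polyline drawn with `<path>`. Its stroke #0000ff means cut at S909, F825. After flipping Y the toolpath is (66.53,23.93) → (113.20,18.01) → (36.38,50.33).

G21
G90
G0 X18.34 Y43.01
M3 S909
G1 X213.26 Y54.46 F825
G0 X66.53 Y23.93
M3 S909
G1 X113.20 Y18.01 F825
G1 X36.38 Y50.33
M5
G0 X0.00 Y0.00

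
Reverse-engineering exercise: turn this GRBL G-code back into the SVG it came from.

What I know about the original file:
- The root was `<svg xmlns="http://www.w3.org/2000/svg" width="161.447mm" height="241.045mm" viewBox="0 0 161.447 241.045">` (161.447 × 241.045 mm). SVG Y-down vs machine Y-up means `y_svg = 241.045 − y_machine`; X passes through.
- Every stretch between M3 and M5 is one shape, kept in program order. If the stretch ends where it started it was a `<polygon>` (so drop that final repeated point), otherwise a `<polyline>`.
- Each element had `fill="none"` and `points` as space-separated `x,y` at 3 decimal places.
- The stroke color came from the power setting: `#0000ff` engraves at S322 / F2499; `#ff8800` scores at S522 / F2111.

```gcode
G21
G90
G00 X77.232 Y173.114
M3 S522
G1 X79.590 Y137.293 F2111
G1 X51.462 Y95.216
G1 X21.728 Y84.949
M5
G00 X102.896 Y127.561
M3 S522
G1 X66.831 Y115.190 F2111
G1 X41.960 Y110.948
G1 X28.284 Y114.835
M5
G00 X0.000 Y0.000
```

<svg xmlns="http://www.w3.org/2000/svg" width="161.447mm" height="241.045mm" viewBox="0 0 161.447 241.045">
  <polyline points="77.232,67.931 79.590,103.752 51.462,145.829 21.728,156.096" fill="none" stroke="#ff8800"/>
  <polyline points="102.896,113.484 66.831,125.855 41.960,130.097 28.284,126.210" fill="none" stroke="#ff8800"/>
</svg>

y_svg = 241.045 − y_m. Every run uses S522, so all elements get stroke `#ff8800` (score).

[1] open run; points: 77.232,67.931 79.590,103.752 51.462,145.829 21.728,156.096

[2] open run; points: 102.896,113.484 66.831,125.855 41.960,130.097 28.284,126.210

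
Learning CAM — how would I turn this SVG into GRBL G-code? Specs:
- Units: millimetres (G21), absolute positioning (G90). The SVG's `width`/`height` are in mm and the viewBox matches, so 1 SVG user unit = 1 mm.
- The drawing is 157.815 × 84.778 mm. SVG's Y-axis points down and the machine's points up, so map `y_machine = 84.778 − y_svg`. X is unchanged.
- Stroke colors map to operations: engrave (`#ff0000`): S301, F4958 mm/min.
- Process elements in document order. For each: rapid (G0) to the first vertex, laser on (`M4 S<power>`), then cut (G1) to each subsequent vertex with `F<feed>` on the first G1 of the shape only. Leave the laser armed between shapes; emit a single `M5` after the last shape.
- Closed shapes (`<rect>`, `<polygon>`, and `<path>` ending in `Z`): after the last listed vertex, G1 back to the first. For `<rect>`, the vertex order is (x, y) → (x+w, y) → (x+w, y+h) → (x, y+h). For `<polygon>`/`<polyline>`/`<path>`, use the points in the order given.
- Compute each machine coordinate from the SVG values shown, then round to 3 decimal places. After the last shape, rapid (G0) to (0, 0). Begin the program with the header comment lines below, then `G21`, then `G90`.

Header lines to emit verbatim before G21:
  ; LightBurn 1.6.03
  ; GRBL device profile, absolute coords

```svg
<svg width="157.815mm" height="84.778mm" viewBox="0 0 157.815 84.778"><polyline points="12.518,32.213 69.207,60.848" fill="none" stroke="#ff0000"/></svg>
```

; LightBurn 1.6.03
; GRBL device profile, absolute coords
G21
G90
G0 X12.518 Y52.565
M4 S301
G1 X69.207 Y23.930 F4958
M5
G0 X0.000 Y0.000

Since the viewBox matches the mm dimensions, user units are millimetres directly. The only transform is the Y-flip y_m = 84.778 − y_svg.

Shape 1 is a line segment drawn with `<polyline>`. Its stroke #ff0000 means engrave at S301, F4958. After flipping Y the toolpath is (12.518,52.565) → (69.207,23.930).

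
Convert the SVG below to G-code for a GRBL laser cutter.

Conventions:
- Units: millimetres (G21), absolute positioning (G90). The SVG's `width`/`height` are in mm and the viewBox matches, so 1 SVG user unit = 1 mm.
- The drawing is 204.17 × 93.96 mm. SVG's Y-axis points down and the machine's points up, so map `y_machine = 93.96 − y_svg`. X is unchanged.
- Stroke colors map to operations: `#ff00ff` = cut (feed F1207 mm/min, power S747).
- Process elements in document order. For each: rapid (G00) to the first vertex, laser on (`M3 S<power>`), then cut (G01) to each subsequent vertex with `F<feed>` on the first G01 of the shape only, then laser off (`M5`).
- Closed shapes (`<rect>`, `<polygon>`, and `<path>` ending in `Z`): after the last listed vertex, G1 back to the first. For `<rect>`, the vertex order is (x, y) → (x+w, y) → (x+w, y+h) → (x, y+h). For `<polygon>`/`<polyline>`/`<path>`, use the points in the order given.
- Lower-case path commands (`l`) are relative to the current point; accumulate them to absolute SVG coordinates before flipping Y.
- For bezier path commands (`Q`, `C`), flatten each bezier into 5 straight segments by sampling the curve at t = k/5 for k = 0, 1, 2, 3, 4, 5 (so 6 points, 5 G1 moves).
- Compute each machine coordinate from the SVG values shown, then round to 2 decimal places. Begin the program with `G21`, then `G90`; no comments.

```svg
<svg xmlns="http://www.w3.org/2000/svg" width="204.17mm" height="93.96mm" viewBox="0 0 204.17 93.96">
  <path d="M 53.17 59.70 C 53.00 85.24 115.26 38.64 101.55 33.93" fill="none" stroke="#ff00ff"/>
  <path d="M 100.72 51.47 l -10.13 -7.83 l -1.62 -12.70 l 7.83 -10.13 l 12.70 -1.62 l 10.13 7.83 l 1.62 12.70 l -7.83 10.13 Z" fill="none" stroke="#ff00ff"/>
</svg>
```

1 u = 1 mm; y_m = 93.96 − y.

[1] `<path>` cubic bezier, #ff00ff→cut S747 F1207: (53.17,34.26) → (59.45,26.68) → (74.07,30.94) → (90.39,41.57) → (101.77,53.09) → (101.55,60.03)

[2] `<path>` regular polygon, #ff00ff→cut S747 F1207: (100.72,42.49) → (90.59,50.32) → (88.97,63.02) → (96.80,73.15) → (109.50,74.77) → (119.63,66.94) → (121.25,54.24) → (113.42,44.11) → (100.72,42.49) (closed)

G21
G90
G00 X53.17 Y34.26
M3 S747
G01 X59.45 Y26.68 F1207
G01 X74.07 Y30.94
G01 X90.39 Y41.57
G01 X101.77 Y53.09
G01 X101.55 Y60.03
M5
G00 X100.72 Y42.49
M3 S747
G01 X90.59 Y50.32 F1207
G01 X88.97 Y63.02
G01 X96.80 Y73.15
G01 X109.50 Y74.77
G01 X119.63 Y66.94
G01 X121.25 Y54.24
G01 X113.42 Y44.11
G01 X100.72 Y42.49
M5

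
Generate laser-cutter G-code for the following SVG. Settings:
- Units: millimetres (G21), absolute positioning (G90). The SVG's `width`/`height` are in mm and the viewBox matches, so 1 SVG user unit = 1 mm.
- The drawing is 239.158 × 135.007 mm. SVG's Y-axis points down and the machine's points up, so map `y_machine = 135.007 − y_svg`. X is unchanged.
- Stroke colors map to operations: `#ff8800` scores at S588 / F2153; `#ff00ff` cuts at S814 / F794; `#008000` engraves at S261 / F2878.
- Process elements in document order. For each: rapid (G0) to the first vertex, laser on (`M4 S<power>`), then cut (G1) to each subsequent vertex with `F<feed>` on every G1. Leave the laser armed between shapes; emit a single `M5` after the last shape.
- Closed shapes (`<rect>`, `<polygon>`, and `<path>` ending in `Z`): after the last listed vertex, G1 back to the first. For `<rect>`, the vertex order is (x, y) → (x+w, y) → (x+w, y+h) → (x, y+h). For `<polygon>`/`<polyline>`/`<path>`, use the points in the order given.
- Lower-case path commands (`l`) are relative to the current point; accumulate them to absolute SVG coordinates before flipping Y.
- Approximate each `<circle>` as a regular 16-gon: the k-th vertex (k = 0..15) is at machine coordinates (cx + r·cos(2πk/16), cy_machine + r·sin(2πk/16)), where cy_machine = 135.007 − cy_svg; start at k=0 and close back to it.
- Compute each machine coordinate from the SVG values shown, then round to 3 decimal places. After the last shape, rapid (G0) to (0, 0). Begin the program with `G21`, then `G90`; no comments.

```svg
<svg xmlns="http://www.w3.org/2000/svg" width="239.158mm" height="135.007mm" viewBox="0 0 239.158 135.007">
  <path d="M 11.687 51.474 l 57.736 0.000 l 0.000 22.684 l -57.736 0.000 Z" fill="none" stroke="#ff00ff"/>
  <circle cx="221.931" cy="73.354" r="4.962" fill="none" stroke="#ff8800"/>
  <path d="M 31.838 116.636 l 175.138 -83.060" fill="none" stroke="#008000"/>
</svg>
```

G21
G90
G0 X11.687 Y83.533
M4 S814
G1 X69.423 Y83.533 F794
G1 X69.423 Y60.849 F794
G1 X11.687 Y60.849 F794
G1 X11.687 Y83.533 F794
G0 X226.893 Y61.653
M4 S588
G1 X226.515 Y63.552 F2153
G1 X225.440 Y65.162 F2153
G1 X223.830 Y66.237 F2153
G1 X221.931 Y66.615 F2153
G1 X220.032 Y66.237 F2153
G1 X218.422 Y65.162 F2153
G1 X217.347 Y63.552 F2153
G1 X216.969 Y61.653 F2153
G1 X217.347 Y59.754 F2153
G1 X218.422 Y58.144 F2153
G1 X220.032 Y57.069 F2153
G1 X221.931 Y56.691 F2153
G1 X223.830 Y57.069 F2153
G1 X225.440 Y58.144 F2153
G1 X226.515 Y59.754 F2153
G1 X226.893 Y61.653 F2153
G0 X31.838 Y18.371
M4 S261
G1 X206.976 Y101.431 F2878
M5
G0 X0.000 Y0.000

1 u = 1 mm; y_m = 135.007 − y.

[1] `<path>` rectangle, #ff00ff→cut S814 F794: (11.687,83.533) → (69.423,83.533) → (69.423,60.849) → (11.687,60.849) → (11.687,83.533) (closed)

[2] `<circle>` circle, #ff8800→score S588 F2153: (226.893,61.653) → (226.515,63.552) → (225.440,65.162) → (223.830,66.237) → (221.931,66.615) → (220.032,66.237) → (218.422,65.162) → (217.347,63.552) → (216.969,61.653) → (217.347,59.754) → (218.422,58.144) → (220.032,57.069) → (221.931,56.691) → (223.830,57.069) → (225.440,58.144) → (226.515,59.754) → (226.893,61.653) (closed)

[3] `<path>` line segment, #008000→engrave S261 F2878: (31.838,18.371) → (206.976,101.431)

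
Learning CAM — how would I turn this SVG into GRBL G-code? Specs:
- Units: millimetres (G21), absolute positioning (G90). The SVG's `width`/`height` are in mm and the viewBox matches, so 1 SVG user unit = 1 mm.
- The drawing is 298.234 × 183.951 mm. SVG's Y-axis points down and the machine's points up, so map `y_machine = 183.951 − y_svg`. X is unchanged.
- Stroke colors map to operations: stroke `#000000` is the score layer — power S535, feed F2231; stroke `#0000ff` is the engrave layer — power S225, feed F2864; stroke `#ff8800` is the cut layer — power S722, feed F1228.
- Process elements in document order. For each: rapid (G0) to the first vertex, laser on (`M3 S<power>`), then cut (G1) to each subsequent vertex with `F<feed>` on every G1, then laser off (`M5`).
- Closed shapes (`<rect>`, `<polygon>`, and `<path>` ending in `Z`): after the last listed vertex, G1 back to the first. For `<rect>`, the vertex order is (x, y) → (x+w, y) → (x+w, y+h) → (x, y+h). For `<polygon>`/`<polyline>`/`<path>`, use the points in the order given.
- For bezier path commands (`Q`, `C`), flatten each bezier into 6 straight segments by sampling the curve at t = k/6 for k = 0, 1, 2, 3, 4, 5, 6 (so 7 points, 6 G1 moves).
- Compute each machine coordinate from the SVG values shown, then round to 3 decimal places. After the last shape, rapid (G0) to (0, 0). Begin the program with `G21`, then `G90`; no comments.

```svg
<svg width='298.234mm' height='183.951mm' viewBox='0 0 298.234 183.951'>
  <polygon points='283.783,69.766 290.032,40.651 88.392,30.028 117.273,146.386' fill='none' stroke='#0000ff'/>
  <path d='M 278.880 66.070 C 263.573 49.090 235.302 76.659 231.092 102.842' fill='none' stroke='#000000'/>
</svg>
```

Since the viewBox matches the mm dimensions, user units are millimetres directly. The only transform is the Y-flip y_m = 183.951 − y_svg.

Shape 1 is a closed polygon drawn with `<polygon>`. Its stroke #0000ff means engrave at S225, F2864. After flipping Y the toolpath is (283.783,114.185) → (290.032,143.300) → (88.392,153.923) → (117.273,37.565) → (283.783,114.185), returning to the start.

Shape 2 is a cubic bezier drawn with `<path>`. Its stroke #000000 means score at S535, F2231. After flipping Y the toolpath is (278.880,117.881) → (270.318,122.871) → (260.623,121.713) → (250.825,115.681) → (241.951,106.053) → (235.031,94.103) → (231.092,81.109).

G21
G90
G0 X283.783 Y114.185
M3 S225
G1 X290.032 Y143.300 F2864
G1 X88.392 Y153.923 F2864
G1 X117.273 Y37.565 F2864
G1 X283.783 Y114.185 F2864
M5
G0 X278.880 Y117.881
M3 S535
G1 X270.318 Y122.871 F2231
G1 X260.623 Y121.713 F2231
G1 X250.825 Y115.681 F2231
G1 X241.951 Y106.053 F2231
G1 X235.031 Y94.103 F2231
G1 X231.092 Y81.109 F2231
M5
G0 X0.000 Y0.000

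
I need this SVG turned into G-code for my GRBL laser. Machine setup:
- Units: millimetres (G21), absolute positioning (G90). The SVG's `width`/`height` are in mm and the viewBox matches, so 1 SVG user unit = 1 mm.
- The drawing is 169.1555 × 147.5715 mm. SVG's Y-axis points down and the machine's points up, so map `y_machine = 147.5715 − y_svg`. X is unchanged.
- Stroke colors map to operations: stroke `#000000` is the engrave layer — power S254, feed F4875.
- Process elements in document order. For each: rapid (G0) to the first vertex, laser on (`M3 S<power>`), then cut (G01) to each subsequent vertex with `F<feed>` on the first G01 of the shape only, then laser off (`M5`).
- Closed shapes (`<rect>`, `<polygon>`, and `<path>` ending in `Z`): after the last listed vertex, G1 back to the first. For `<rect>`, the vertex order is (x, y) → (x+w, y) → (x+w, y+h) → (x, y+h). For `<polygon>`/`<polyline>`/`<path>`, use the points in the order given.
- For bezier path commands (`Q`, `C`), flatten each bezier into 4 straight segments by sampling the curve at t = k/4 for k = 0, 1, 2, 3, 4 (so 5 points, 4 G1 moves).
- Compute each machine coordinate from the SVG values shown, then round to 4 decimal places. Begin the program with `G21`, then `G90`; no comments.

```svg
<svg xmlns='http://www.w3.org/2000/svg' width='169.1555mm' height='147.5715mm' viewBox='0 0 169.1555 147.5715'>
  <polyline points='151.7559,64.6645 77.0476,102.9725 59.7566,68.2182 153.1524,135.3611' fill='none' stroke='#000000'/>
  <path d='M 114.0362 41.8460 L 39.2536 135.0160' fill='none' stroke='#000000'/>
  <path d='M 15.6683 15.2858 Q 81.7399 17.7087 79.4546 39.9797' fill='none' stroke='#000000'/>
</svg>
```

G21
G90
G0 X151.7559 Y82.9070
M3 S254
G01 X77.0476 Y44.5990 F4875
G01 X59.7566 Y79.3533
G01 X153.1524 Y12.2104
M5
G0 X114.0362 Y105.7255
M3 S254
G01 X39.2536 Y12.5555 F4875
M5
G0 X15.6683 Y132.2857
M3 S254
G01 X44.4318 Y129.8337 F4875
G01 X64.6507 Y124.9008
G01 X76.3249 Y117.4868
G01 X79.4546 Y107.5918
M5

Since the viewBox matches the mm dimensions, user units are millimetres directly. The only transform is the Y-flip y_m = 147.5715 − y_svg.

Shape 1 is a open polyline drawn with `<polyline>`. Its stroke #000000 means engrave at S254, F4875. After flipping Y the toolpath is (151.7559,82.9070) → (77.0476,44.5990) → (59.7566,79.3533) → (153.1524,12.2104).

Shape 2 is a line segment drawn with `<path>`. Its stroke #000000 means engrave at S254, F4875. After flipping Y the toolpath is (114.0362,105.7255) → (39.2536,12.5555).

Shape 3 is a quadratic bezier drawn with `<path>`. Its stroke #000000 means engrave at S254, F4875. After flipping Y the toolpath is (15.6683,132.2857) → (44.4318,129.8337) → (64.6507,124.9008) → (76.3249,117.4868) → (79.4546,107.5918).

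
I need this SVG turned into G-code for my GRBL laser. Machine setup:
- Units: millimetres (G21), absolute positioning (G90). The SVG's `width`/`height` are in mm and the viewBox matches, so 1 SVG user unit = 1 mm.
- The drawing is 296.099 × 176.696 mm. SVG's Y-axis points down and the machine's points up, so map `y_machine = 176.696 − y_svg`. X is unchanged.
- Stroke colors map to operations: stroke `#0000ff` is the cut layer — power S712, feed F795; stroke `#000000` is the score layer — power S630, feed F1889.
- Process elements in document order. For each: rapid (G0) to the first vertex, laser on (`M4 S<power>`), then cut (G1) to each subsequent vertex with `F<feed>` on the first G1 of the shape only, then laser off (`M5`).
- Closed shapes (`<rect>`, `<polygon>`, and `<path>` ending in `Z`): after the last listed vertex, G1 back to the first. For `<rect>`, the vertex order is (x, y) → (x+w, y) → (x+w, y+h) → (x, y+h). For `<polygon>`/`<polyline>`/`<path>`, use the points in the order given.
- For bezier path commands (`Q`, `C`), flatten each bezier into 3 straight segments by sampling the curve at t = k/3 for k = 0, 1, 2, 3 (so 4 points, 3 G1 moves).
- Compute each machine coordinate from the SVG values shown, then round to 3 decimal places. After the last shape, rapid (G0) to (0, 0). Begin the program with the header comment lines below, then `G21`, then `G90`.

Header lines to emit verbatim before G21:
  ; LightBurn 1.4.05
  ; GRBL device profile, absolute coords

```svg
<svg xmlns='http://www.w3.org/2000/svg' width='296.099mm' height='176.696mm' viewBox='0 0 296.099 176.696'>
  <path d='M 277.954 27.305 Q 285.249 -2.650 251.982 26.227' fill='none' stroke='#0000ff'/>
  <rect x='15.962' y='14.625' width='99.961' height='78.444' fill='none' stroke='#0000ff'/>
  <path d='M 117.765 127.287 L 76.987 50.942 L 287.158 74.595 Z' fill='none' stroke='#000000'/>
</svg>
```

viewBox `0 0 296.099 176.696` with mm width/height → 1 unit = 1 mm. Flip: y_m = 176.696 − y_svg.

**Shape 1** — `<path>` quadratic bezier, stroke `#0000ff` → cut (S712, F795). Control points (SVG): P0=(277.954,27.305), P1=(285.249,-2.650), P2=(251.982,26.227); sampled at t=k/3. Machine vertices: (277.954,149.391) → (278.310,162.824) → (269.653,163.183) → (251.982,150.469). Open path.

**Shape 2** — `<rect>` rectangle, stroke `#0000ff` → cut (S712, F795). Machine vertices: (15.962,162.071) → (115.923,162.071) → (115.923,83.627) → (15.962,83.627) → (15.962,162.071). Closed: final G1 returns to the first vertex.

**Shape 3** — `<path>` closed polygon, stroke `#000000` → score (S630, F1889). Machine vertices: (117.765,49.409) → (76.987,125.754) → (287.158,102.101) → (117.765,49.409). Closed: final G1 returns to the first vertex.

; LightBurn 1.4.05
; GRBL device profile, absolute coords
G21
G90
G0 X277.954 Y149.391
M4 S712
G1 X278.310 Y162.824 F795
G1 X269.653 Y163.183
G1 X251.982 Y150.469
M5
G0 X15.962 Y162.071
M4 S712
G1 X115.923 Y162.071 F795
G1 X115.923 Y83.627
G1 X15.962 Y83.627
G1 X15.962 Y162.071
M5
G0 X117.765 Y49.409
M4 S630
G1 X76.987 Y125.754 F1889
G1 X287.158 Y102.101
G1 X117.765 Y49.409
M5
G0 X0.000 Y0.000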